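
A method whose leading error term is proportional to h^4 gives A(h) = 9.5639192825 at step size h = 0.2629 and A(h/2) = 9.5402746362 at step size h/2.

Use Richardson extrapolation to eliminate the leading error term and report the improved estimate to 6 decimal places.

9.538698

r = 4: numerator weight 16, denominator 15.
Numerator 16*A(h/2) − A(h) = 16*9.5402746362 − 9.5639192825 = 143.0804748967
Extrapolated: 143.0804748967 / 15 = 9.5386983264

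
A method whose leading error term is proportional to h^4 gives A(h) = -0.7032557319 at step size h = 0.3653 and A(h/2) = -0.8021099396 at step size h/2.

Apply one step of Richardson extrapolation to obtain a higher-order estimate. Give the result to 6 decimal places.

The method has order 4: 2^4 = 16.
Weighted: (-12.8337590336) − (-0.7032557319) = -12.1305033017
(16×(-0.8021099396) − (-0.7032557319))/(16 − 1) = -0.8087002201
Gap between inputs: 9.885e-02; correction applied: −0.0065902805.

-0.808700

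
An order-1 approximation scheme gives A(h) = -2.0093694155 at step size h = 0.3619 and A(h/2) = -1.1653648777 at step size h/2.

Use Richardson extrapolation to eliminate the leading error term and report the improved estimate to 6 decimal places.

Error is O(h^1); halving h shrinks it by 2^1 = 2.
Weighted: (-2.3307297554) − (-2.0093694155) = -0.3213603399
(-0.3213603399) ÷ 1 = -0.3213603399
Correction |R − A(h/2)| = 8.440e-01; gap |A(h/2) − A(h)| = 8.440e-01.

-0.321360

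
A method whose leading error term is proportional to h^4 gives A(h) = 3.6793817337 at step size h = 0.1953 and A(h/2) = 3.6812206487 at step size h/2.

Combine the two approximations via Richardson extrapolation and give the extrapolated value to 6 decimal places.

The method has order 4: 2^4 = 16.
Numerator 16·A(h/2) − A(h) = 16·3.6812206487 − 3.6793817337 = 55.2201486455
Divide by 2^4 − 1 = 15.
R = 55.2201486455/15 = 3.6813432430
Correction |R − A(h/2)| = 1.226e-04; gap |A(h/2) − A(h)| = 1.839e-03.

3.681343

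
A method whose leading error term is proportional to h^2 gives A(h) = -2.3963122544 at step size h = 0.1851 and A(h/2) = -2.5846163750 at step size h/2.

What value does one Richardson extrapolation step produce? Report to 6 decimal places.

-2.647384

Leading term ∝ h^2; use weight 4 = 2^2.
4·(-2.5846163750) = -10.3384655000; (-10.3384655000) − (-2.3963122544) = -7.9421532456
(4·(-2.5846163750) − (-2.3963122544))/(4 − 1) = -2.6473844152
Gap between inputs: 1.883e-01; correction applied: −0.0627680402.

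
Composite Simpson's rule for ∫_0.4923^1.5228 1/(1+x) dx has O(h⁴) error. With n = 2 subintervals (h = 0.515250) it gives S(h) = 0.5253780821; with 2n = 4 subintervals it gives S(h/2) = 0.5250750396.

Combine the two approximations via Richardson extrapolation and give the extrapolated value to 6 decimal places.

Method order is 4; weight 2^4 = 16.
Top: 16(0.5250750396) − (0.5253780821) = 7.8758225515
(16*0.5250750396 − 0.5253780821)/(16 − 1) = 0.5250548368

0.525055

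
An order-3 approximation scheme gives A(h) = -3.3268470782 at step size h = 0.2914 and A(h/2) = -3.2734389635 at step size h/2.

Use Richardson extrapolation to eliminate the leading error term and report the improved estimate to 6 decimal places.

-3.265809

Leading term ∝ h^3; use weight 8 = 2^3.
Top: 8(-3.2734389635) − (-3.3268470782) = -22.8606646298
Denominator 8 − 1 = 7.
Result: -3.2658092328
Gap between inputs: 5.341e-02; correction applied: +0.0076297307.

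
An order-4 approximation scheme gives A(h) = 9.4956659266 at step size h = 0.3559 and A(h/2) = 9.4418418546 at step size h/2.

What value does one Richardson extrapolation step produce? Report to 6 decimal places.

Error is O(h^4); halving h shrinks it by 2^4 = 16.
Weighted: 151.0694696736 − 9.4956659266 = 141.5738037470
141.5738037470 ÷ 15 = 9.4382535831

9.438254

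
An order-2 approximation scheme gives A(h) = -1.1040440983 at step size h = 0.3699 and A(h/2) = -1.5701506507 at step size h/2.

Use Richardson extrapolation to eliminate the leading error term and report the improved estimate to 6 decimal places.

Order 2 gives 2^r = 4 and 2^r − 1 = 3.
Top: 4(-1.5701506507) − (-1.1040440983) = -5.1765585045
(-5.1765585045) ÷ 3 = -1.7255195015

-1.725520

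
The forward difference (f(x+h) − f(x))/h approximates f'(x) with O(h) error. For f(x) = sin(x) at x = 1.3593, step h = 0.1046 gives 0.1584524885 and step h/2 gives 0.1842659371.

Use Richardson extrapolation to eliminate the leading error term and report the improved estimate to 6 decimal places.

The method has order 1: 2^1 = 2.
2×0.1842659371 = 0.3685318742; subtract 0.1584524885 → 0.2100793857
Divide by 2^1 − 1 = 1.
R = 0.2100793857/1 = 0.2100793857

0.210079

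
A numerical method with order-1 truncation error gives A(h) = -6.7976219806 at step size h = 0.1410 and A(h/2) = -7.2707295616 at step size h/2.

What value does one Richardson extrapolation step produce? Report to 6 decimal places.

-7.743837

Error is O(h^1); halving h shrinks it by 2^1 = 2.
Weighted: (-14.5414591232) − (-6.7976219806) = -7.7438371426
Divide by 2^1 − 1 = 1.
So the Richardson estimate is -7.7438371426.
Shift from A(h/2): −0.4731075810.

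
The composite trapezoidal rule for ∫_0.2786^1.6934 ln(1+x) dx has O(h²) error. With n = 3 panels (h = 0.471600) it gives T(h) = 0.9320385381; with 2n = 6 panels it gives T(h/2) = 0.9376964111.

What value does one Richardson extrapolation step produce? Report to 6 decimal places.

0.939582

Order 2 gives 2^r = 4 and 2^r − 1 = 3.
4*0.9376964111 − 0.9320385381 = 2.8187471063
R = 2.8187471063/3 = 0.9395823688
Shift from A(h/2): +0.0018859577.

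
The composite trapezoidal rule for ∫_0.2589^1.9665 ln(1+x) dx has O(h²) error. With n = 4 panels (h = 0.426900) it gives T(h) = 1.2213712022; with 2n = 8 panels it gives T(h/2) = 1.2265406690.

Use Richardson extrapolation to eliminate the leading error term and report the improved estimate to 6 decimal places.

1.228264

Order 2 gives 2^r = 4 and 2^r − 1 = 3.
Difference of the inputs: 1.2265406690 − 1.2213712022 = 0.0051694668
Divide by 2^2 − 1 = 3: 0.0051694668/3 = 0.0017231556
R = A(h/2) + (A(h/2) − A(h))/3 = 1.2265406690 + 0.0017231556 = 1.2282638246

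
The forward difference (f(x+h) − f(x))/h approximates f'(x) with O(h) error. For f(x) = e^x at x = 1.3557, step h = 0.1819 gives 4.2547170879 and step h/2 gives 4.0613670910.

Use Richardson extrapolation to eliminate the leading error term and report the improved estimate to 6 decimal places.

3.868017

Method order is 1; weight 2^1 = 2.
2*4.0613670910 = 8.1227341820; 8.1227341820 − 4.2547170879 = 3.8680170941
(2*4.0613670910 − 4.2547170879)/(2 − 1) = 3.8680170941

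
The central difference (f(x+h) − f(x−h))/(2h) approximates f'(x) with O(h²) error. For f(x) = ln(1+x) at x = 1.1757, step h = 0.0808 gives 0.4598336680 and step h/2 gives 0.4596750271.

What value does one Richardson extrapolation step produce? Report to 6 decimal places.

The method has order 2: 2^2 = 4.
4×0.4596750271 = 1.8387001084; 1.8387001084 − 0.4598336680 = 1.3788664404
R = 1.3788664404/3 = 0.4596221468
Gap between inputs: 1.586e-04; correction applied: −0.0000528803.

0.459622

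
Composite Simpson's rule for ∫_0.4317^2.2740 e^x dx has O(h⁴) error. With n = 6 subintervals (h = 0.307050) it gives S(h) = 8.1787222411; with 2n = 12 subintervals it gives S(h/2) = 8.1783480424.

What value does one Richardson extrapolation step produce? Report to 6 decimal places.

8.178323

Error is O(h^4); halving h shrinks it by 2^4 = 16.
Top: 16(8.1783480424) − (8.1787222411) = 122.6748464373
R = 122.6748464373/15 = 8.1783230958
Correction |R − A(h/2)| = 2.495e-05; gap |A(h/2) − A(h)| = 3.742e-04.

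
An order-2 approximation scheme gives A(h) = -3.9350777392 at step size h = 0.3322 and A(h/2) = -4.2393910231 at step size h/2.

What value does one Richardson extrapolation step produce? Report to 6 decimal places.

r = 2, so 2^r = 4.
4×(-4.2393910231) = -16.9575640924; subtract (-3.9350777392) → -13.0224863532
Denominator 4 − 1 = 3.
Extrapolated: (-13.0224863532) / 3 = -4.3408287844

-4.340829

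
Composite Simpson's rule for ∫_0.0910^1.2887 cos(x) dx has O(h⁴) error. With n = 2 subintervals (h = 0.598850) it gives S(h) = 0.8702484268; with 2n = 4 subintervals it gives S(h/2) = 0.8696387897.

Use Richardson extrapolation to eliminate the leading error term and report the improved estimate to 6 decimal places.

Error is O(h^4); halving h shrinks it by 2^4 = 16.
16·0.8696387897 = 13.9142206352; subtract 0.8702484268 → 13.0439722084
Denominator 16 − 1 = 15.
Extrapolated: 13.0439722084 / 15 = 0.8695981472
Gap between inputs: 6.096e-04; correction applied: −0.0000406425.

0.869598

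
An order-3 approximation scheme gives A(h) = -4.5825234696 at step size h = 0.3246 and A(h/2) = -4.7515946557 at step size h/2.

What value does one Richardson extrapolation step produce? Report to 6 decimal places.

Error is O(h^3); halving h shrinks it by 2^3 = 8.
Numerator 8×A(h/2) − A(h) = 8×(-4.7515946557) − (-4.5825234696) = -33.4302337760
R = (-33.4302337760)/7 = -4.7757476823
Gap between inputs: 1.691e-01; correction applied: −0.0241530266.

-4.775748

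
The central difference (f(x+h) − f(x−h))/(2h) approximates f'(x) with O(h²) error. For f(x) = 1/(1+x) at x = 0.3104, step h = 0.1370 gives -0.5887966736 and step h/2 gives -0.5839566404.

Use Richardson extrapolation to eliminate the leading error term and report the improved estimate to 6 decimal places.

-0.582343

r = 2: numerator weight 4, denominator 3.
2^2 × A(h/2) = -2.3358265616; minus A(h) gives -1.7470298880.
(-1.7470298880) ÷ 3 = -0.5823432960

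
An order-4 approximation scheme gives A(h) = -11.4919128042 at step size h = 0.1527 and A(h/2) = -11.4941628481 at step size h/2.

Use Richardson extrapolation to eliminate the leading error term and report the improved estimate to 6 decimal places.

Method order is 4; weight 2^4 = 16.
16·(-11.4941628481) − (-11.4919128042) = -172.4146927654
R = (-172.4146927654)/15 = -11.4943128510
Shift from A(h/2): −0.0001500029.

-11.494313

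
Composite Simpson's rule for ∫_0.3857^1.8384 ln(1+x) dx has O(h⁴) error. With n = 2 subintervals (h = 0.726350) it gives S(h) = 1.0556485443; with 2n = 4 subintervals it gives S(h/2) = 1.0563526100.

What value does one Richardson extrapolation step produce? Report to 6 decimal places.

1.056400

r = 4, so 2^r = 16.
2^4·A(h/2) = 16.9016417600; minus A(h) gives 15.8459932157.
(16·1.0563526100 − 1.0556485443)/(16 − 1) = 1.0563995477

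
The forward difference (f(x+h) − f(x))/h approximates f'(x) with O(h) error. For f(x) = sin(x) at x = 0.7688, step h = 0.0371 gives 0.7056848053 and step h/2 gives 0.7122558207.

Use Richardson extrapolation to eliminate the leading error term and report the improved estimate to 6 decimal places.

Leading term ∝ h^1; use weight 2 = 2^1.
2×0.7122558207 = 1.4245116414; subtract 0.7056848053 → 0.7188268361
(2×0.7122558207 − 0.7056848053)/(2 − 1) = 0.7188268361

0.718827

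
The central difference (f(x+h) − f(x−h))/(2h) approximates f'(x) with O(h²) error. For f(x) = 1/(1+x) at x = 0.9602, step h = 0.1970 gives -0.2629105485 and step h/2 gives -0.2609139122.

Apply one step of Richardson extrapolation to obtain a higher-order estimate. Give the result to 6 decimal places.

Leading term ∝ h^2; use weight 4 = 2^2.
Difference of the inputs: -0.2609139122 − (-0.2629105485) = 0.0019966363
Correction (A(h/2) − A(h))/(4 − 1) = 0.0019966363/3 = 0.0006655454
R = A(h/2) + (A(h/2) − A(h))/3 = -0.2609139122 + 0.0006655454 = -0.2602483668
Shift from A(h/2): +0.0006655454.

-0.260248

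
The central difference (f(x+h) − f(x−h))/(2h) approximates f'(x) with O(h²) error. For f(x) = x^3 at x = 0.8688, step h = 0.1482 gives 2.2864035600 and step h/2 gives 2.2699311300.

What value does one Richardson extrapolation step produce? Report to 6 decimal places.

The method has order 2: 2^2 = 4.
4×2.2699311300 = 9.0797245200; subtract 2.2864035600 → 6.7933209600
Divide by 2^2 − 1 = 3.
Extrapolated: 6.7933209600 / 3 = 2.2644403200

2.264440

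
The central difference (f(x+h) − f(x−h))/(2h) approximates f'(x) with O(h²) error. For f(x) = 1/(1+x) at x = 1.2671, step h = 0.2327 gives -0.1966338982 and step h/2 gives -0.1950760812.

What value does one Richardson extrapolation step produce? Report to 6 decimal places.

Error is O(h^2); halving h shrinks it by 2^2 = 4.
4*(-0.1950760812) − (-0.1966338982) = -0.5836704266
(4*(-0.1950760812) − (-0.1966338982))/(4 − 1) = -0.1945568089

-0.194557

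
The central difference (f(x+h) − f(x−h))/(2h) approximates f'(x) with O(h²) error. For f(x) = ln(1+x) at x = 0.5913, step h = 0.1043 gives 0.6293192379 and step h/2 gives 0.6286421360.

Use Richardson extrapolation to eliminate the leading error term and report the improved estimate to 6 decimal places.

Order 2 gives 2^r = 4 and 2^r − 1 = 3.
Weighted: 2.5145685440 − 0.6293192379 = 1.8852493061
Divide by 2^2 − 1 = 3.
1.8852493061 ÷ 3 = 0.6284164354

0.628416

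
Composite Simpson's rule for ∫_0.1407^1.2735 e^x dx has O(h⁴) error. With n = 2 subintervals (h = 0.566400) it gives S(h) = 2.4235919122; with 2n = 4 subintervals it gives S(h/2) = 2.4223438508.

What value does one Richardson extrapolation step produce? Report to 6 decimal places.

r = 4, so 2^r = 16.
Numerator 16 × A(h/2) − A(h) = 16 × 2.4223438508 − 2.4235919122 = 36.3339097006
(16 × 2.4223438508 − 2.4235919122)/(16 − 1) = 2.4222606467

2.422261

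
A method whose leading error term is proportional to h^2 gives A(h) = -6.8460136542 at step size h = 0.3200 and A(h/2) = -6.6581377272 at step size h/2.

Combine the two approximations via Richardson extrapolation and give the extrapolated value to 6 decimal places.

-6.595512

Method order is 2; weight 2^2 = 4.
4×(-6.6581377272) − (-6.8460136542) = -19.7865372546
(-19.7865372546) ÷ 3 = -6.5955124182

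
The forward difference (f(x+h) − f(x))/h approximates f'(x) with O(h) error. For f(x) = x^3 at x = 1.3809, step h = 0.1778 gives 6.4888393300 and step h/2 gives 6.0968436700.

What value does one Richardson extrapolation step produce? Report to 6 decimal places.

5.704848

r = 1, so 2^r = 2.
2·6.0968436700 = 12.1936873400; subtract 6.4888393300 → 5.7048480100
Divide by 2^1 − 1 = 1.
Extrapolated: 5.7048480100 / 1 = 5.7048480100
Gap between inputs: 3.920e-01; correction applied: −0.3919956600.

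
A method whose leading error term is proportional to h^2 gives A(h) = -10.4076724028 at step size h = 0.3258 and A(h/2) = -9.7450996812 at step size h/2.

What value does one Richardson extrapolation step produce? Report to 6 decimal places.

The method has order 2: 2^2 = 4.
4×(-9.7450996812) − (-10.4076724028) = -28.5727263220
(-28.5727263220) ÷ 3 = -9.5242421073
Shift from A(h/2): +0.2208575739.

-9.524242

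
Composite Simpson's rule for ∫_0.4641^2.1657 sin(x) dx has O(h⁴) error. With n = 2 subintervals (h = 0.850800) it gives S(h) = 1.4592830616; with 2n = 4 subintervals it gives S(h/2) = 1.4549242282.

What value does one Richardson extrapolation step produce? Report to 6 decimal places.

1.454634

The method has order 4: 2^4 = 16.
Weighted: 23.2787876512 − 1.4592830616 = 21.8195045896
Denominator 16 − 1 = 15.
(16 × 1.4549242282 − 1.4592830616)/(16 − 1) = 1.4546336393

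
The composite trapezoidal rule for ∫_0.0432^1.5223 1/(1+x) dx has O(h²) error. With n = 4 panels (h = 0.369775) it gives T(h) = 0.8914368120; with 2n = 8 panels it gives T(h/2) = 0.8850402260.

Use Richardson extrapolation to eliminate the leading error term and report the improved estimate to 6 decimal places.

0.882908

Method order is 2; weight 2^2 = 4.
Top: 4(0.8850402260) − (0.8914368120) = 2.6487240920
(4 × 0.8850402260 − 0.8914368120)/(4 − 1) = 0.8829080307
Correction |R − A(h/2)| = 2.132e-03; gap |A(h/2) − A(h)| = 6.397e-03.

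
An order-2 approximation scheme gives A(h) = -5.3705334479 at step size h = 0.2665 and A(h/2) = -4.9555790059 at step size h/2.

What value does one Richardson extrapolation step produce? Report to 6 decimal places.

r = 2: numerator weight 4, denominator 3.
Numerator 4 × A(h/2) − A(h) = 4 × (-4.9555790059) − (-5.3705334479) = -14.4517825757
(4 × (-4.9555790059) − (-5.3705334479))/(4 − 1) = -4.8172608586
Shift from A(h/2): +0.1383181473.

-4.817261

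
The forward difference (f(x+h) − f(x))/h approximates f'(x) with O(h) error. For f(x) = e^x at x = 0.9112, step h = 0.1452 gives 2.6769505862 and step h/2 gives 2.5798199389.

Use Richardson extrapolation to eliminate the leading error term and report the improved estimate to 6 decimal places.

2.482689

The method has order 1: 2^1 = 2.
Top: 2(2.5798199389) − (2.6769505862) = 2.4826892916
(2*2.5798199389 − 2.6769505862)/(2 − 1) = 2.4826892916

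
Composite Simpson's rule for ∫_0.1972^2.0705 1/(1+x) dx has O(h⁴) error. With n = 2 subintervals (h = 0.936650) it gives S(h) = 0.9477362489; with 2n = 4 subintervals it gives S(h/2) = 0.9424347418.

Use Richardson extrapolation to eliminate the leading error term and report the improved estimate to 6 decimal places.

Method order is 4; weight 2^4 = 16.
16·0.9424347418 − 0.9477362489 = 14.1312196199
Divide by 2^4 − 1 = 15.
So the Richardson estimate is 0.9420813080.
Gap between inputs: 5.302e-03; correction applied: −0.0003534338.

0.942081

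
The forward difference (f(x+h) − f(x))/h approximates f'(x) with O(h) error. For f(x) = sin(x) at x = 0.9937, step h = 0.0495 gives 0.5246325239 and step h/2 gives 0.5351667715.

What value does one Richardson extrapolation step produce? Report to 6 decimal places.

0.545701

Order 1 gives 2^r = 2 and 2^r − 1 = 1.
Top: 2(0.5351667715) − (0.5246325239) = 0.5457010191
Denominator 2 − 1 = 1.
So the Richardson estimate is 0.5457010191.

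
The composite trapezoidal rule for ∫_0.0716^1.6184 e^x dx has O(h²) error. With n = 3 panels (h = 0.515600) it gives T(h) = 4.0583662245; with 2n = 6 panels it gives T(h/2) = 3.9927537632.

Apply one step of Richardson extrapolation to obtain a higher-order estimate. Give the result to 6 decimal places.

Leading term ∝ h^2; use weight 4 = 2^2.
4 × 3.9927537632 = 15.9710150528; 15.9710150528 − 4.0583662245 = 11.9126488283
Denominator 4 − 1 = 3.
Result: 3.9708829428
Shift from A(h/2): −0.0218708204.

3.970883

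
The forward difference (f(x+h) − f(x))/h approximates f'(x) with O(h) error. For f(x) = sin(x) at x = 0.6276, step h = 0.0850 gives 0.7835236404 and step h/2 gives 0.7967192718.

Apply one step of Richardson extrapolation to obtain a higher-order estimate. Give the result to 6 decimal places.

0.809915

Order 1 gives 2^r = 2 and 2^r − 1 = 1.
2×0.7967192718 = 1.5934385436; 1.5934385436 − 0.7835236404 = 0.8099149032
(2×0.7967192718 − 0.7835236404)/(2 − 1) = 0.8099149032
Gap between inputs: 1.320e-02; correction applied: +0.0131956314.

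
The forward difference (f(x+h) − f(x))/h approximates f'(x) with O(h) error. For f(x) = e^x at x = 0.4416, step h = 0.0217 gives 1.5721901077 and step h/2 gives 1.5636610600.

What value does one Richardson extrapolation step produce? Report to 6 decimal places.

1.555132

r = 1: numerator weight 2, denominator 1.
2×1.5636610600 − 1.5721901077 = 1.5551320123
Extrapolated: 1.5551320123 / 1 = 1.5551320123
Correction |R − A(h/2)| = 8.529e-03; gap |A(h/2) − A(h)| = 8.529e-03.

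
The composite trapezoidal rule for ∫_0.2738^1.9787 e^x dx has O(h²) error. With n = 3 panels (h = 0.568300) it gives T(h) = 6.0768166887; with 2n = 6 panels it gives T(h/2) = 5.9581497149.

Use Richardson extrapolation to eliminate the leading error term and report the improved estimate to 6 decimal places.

5.918594

The method has order 2: 2^2 = 4.
4 × 5.9581497149 = 23.8325988596; 23.8325988596 − 6.0768166887 = 17.7557821709
Divide by 2^2 − 1 = 3.
Result: 5.9185940570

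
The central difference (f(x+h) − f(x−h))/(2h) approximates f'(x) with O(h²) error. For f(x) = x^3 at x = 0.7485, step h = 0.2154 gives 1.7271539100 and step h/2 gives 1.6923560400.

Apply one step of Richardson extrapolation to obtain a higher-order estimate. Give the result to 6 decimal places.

r = 2: numerator weight 4, denominator 3.
Numerator 4·A(h/2) − A(h) = 4·1.6923560400 − 1.7271539100 = 5.0422702500
(4·1.6923560400 − 1.7271539100)/(4 − 1) = 1.6807567500

1.680757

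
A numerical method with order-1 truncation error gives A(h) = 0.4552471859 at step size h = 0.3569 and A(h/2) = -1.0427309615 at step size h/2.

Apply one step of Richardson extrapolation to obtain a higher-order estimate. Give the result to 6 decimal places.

r = 1, so 2^r = 2.
2^1 × A(h/2) = -2.0854619230; minus A(h) gives -2.5407091089.
Divide by 2^1 − 1 = 1.
R = (-2.5407091089)/1 = -2.5407091089

-2.540709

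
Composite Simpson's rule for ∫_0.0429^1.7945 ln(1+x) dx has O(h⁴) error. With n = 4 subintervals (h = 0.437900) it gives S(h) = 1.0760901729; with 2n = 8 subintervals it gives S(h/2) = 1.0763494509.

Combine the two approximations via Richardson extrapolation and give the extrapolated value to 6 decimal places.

Method order is 4; weight 2^4 = 16.
Top: 16(1.0763494509) − (1.0760901729) = 16.1455010415
Denominator 16 − 1 = 15.
So the Richardson estimate is 1.0763667361.

1.076367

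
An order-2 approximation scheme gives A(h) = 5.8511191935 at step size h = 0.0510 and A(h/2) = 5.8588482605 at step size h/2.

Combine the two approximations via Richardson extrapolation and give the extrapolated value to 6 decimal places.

5.861425

r = 2, so 2^r = 4.
Difference of the inputs: 5.8588482605 − 5.8511191935 = 0.0077290670
Divide by 2^2 − 1 = 3: 0.0077290670/3 = 0.0025763557
R = A(h/2) + (A(h/2) − A(h))/3 = 5.8588482605 + 0.0025763557 = 5.8614246162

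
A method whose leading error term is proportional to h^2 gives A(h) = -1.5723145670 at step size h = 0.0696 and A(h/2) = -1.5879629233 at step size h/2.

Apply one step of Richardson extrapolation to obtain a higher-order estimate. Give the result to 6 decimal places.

Error is O(h^2); halving h shrinks it by 2^2 = 4.
Weighted: (-6.3518516932) − (-1.5723145670) = -4.7795371262
Extrapolated: (-4.7795371262) / 3 = -1.5931790421
Correction |R − A(h/2)| = 5.216e-03; gap |A(h/2) − A(h)| = 1.565e-02.

-1.593179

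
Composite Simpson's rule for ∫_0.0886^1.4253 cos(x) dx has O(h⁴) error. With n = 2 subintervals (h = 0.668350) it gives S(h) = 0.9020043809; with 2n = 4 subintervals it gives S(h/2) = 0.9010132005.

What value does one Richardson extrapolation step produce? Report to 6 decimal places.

With r = 4 the leading error scales as h^4, so the weight is 2^4 = 16.
16·0.9010132005 = 14.4162112080; subtract 0.9020043809 → 13.5142068271
Divide by 2^4 − 1 = 15.
13.5142068271 ÷ 15 = 0.9009471218
Shift from A(h/2): −0.0000660787.

0.900947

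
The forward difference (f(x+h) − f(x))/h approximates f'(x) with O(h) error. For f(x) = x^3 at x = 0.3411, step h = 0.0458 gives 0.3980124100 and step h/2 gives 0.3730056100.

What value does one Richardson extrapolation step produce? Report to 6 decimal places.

Leading term ∝ h^1; use weight 2 = 2^1.
2·0.3730056100 = 0.7460112200; 0.7460112200 − 0.3980124100 = 0.3479988100
R = 0.3479988100/1 = 0.3479988100
Gap between inputs: 2.501e-02; correction applied: −0.0250068000.

0.347999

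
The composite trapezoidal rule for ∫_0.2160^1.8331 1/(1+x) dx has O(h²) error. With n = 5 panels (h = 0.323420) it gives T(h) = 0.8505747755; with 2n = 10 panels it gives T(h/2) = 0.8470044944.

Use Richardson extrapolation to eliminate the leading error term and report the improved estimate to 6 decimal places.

0.845814

With r = 2 the leading error scales as h^2, so the weight is 2^2 = 4.
4·0.8470044944 = 3.3880179776; 3.3880179776 − 0.8505747755 = 2.5374432021
Divide by 2^2 − 1 = 3.
Result: 0.8458144007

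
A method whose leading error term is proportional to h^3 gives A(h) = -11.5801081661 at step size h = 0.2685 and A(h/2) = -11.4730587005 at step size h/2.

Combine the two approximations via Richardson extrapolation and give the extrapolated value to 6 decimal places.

-11.457766

Leading term ∝ h^3; use weight 8 = 2^3.
Top: 8(-11.4730587005) − (-11.5801081661) = -80.2043614379
(8 × (-11.4730587005) − (-11.5801081661))/(8 − 1) = -11.4577659197
Gap between inputs: 1.070e-01; correction applied: +0.0152927808.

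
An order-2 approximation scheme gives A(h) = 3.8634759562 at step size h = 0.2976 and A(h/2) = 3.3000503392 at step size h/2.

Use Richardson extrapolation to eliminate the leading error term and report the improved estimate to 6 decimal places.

3.112242

Order 2 gives 2^r = 4 and 2^r − 1 = 3.
2^2 × A(h/2) = 13.2002013568; minus A(h) gives 9.3367254006.
(4 × 3.3000503392 − 3.8634759562)/(4 − 1) = 3.1122418002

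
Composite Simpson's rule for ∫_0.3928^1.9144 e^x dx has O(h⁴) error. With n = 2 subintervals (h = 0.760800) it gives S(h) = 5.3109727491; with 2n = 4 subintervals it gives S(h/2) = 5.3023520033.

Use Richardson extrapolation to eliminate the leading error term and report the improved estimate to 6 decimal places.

5.301777

Method order is 4; weight 2^4 = 16.
Difference of the inputs: 5.3023520033 − 5.3109727491 = -0.0086207458
Correction (A(h/2) − A(h))/(16 − 1) = (-0.0086207458)/15 = -0.0005747164
R = A(h/2) + (A(h/2) − A(h))/15 = 5.3023520033 − 0.0005747164 = 5.3017772869
Shift from A(h/2): −0.0005747164.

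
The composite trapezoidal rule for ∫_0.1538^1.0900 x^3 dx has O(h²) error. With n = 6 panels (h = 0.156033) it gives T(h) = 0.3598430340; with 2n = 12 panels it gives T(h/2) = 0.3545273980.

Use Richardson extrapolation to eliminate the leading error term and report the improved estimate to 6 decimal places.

0.352756

r = 2: numerator weight 4, denominator 3.
A(h/2) − A(h) = 0.3545273980 − 0.3598430340 = -0.0053156360
Correction (A(h/2) − A(h))/(4 − 1) = (-0.0053156360)/3 = -0.0017718787
R = 0.3545273980 − 0.0017718787 = 0.3527555193
Correction |R − A(h/2)| = 1.772e-03; gap |A(h/2) − A(h)| = 5.316e-03.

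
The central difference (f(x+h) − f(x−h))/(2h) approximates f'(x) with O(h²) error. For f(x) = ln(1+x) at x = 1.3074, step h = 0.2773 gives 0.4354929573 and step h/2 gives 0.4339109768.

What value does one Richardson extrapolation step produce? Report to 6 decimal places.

r = 2, so 2^r = 4.
4×0.4339109768 = 1.7356439072; subtract 0.4354929573 → 1.3001509499
Denominator 4 − 1 = 3.
So the Richardson estimate is 0.4333836500.
Gap between inputs: 1.582e-03; correction applied: −0.0005273268.

0.433384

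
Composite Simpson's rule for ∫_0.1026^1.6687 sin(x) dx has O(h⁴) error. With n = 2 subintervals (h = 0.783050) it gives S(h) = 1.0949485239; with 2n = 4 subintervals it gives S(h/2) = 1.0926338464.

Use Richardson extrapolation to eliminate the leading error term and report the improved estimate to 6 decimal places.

1.092480

With r = 4 the leading error scales as h^4, so the weight is 2^4 = 16.
16×1.0926338464 = 17.4821415424; 17.4821415424 − 1.0949485239 = 16.3871930185
Denominator 16 − 1 = 15.
R = 16.3871930185/15 = 1.0924795346
Correction |R − A(h/2)| = 1.543e-04; gap |A(h/2) − A(h)| = 2.315e-03.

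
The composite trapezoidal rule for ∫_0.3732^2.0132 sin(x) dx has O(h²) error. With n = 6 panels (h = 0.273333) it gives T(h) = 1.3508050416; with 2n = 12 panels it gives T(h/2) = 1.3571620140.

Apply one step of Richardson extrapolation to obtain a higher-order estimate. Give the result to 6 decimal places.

Leading term ∝ h^2; use weight 4 = 2^2.
4×1.3571620140 − 1.3508050416 = 4.0778430144
(4×1.3571620140 − 1.3508050416)/(4 − 1) = 1.3592810048
Gap between inputs: 6.357e-03; correction applied: +0.0021189908.

1.359281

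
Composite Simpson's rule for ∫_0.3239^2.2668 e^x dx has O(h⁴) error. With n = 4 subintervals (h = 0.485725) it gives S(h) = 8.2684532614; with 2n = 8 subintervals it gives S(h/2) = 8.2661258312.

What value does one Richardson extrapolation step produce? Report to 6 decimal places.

8.265971

Method order is 4; weight 2^4 = 16.
A(h/2) − A(h) = 8.2661258312 − 8.2684532614 = -0.0023274302
Divide by 2^4 − 1 = 15: (-0.0023274302)/15 = -0.0001551620
R = A(h/2) + (A(h/2) − A(h))/15 = 8.2661258312 − 0.0001551620 = 8.2659706692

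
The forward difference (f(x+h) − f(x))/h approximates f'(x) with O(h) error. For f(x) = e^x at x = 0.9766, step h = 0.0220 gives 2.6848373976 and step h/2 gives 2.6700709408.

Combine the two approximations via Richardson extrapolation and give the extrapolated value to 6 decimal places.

2.655304

r = 1: numerator weight 2, denominator 1.
2^1·A(h/2) = 5.3401418816; minus A(h) gives 2.6553044840.
R = 2.6553044840/1 = 2.6553044840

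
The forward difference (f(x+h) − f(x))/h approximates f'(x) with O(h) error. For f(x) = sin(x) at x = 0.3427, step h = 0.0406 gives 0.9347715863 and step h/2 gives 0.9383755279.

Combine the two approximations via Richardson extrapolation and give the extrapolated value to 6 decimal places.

Order 1 gives 2^r = 2 and 2^r − 1 = 1.
Top: 2(0.9383755279) − (0.9347715863) = 0.9419794695
Denominator 2 − 1 = 1.
So the Richardson estimate is 0.9419794695.
Correction |R − A(h/2)| = 3.604e-03; gap |A(h/2) − A(h)| = 3.604e-03.

0.941979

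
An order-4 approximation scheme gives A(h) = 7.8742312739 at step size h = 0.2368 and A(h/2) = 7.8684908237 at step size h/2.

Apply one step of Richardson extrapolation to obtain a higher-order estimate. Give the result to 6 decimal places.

7.868108

Method order is 4; weight 2^4 = 16.
Weighted: 125.8958531792 − 7.8742312739 = 118.0216219053
Denominator 16 − 1 = 15.
So the Richardson estimate is 7.8681081270.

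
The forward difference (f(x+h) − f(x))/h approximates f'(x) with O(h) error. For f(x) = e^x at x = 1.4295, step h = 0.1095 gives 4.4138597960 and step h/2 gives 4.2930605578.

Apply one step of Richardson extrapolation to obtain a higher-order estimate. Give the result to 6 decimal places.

r = 1: numerator weight 2, denominator 1.
2^1·A(h/2) = 8.5861211156; minus A(h) gives 4.1722613196.
Divide by 2^1 − 1 = 1.
Extrapolated: 4.1722613196 / 1 = 4.1722613196
Correction |R − A(h/2)| = 1.208e-01; gap |A(h/2) − A(h)| = 1.208e-01.

4.172261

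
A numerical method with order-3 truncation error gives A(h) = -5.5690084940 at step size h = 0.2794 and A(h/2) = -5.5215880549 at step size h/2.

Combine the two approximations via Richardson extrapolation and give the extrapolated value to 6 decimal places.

-5.514814

Leading term ∝ h^3; use weight 8 = 2^3.
Numerator 8×A(h/2) − A(h) = 8×(-5.5215880549) − (-5.5690084940) = -38.6036959452
Divide by 2^3 − 1 = 7.
So the Richardson estimate is -5.5148137065.
Gap between inputs: 4.742e-02; correction applied: +0.0067743484.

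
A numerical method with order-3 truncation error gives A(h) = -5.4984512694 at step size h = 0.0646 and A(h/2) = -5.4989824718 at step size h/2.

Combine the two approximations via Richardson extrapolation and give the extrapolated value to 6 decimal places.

-5.499058

The method has order 3: 2^3 = 8.
Difference of the inputs: -5.4989824718 − (-5.4984512694) = -0.0005312024
Divide by 2^3 − 1 = 7: (-0.0005312024)/7 = -0.0000758861
R = -5.4989824718 − 0.0000758861 = -5.4990583579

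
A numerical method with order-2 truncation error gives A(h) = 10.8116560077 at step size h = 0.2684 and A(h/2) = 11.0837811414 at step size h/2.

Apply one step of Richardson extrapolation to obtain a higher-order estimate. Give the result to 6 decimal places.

r = 2: numerator weight 4, denominator 3.
4 × 11.0837811414 = 44.3351245656; 44.3351245656 − 10.8116560077 = 33.5234685579
Denominator 4 − 1 = 3.
R = 33.5234685579/3 = 11.1744895193
Shift from A(h/2): +0.0907083779.

11.174490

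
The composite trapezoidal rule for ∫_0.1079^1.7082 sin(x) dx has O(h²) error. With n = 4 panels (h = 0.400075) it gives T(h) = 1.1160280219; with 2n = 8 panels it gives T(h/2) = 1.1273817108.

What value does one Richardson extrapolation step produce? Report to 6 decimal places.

Method order is 2; weight 2^2 = 4.
Top: 4(1.1273817108) − (1.1160280219) = 3.3934988213
Denominator 4 − 1 = 3.
Result: 1.1311662738
Shift from A(h/2): +0.0037845630.

1.131166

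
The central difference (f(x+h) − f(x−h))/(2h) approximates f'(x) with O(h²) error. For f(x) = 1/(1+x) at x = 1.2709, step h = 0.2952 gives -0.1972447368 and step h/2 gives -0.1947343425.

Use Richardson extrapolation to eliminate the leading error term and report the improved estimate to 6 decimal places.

-0.193898

Leading term ∝ h^2; use weight 4 = 2^2.
4×(-0.1947343425) = -0.7789373700; subtract (-0.1972447368) → -0.5816926332
Denominator 4 − 1 = 3.
So the Richardson estimate is -0.1938975444.
Correction |R − A(h/2)| = 8.368e-04; gap |A(h/2) − A(h)| = 2.510e-03.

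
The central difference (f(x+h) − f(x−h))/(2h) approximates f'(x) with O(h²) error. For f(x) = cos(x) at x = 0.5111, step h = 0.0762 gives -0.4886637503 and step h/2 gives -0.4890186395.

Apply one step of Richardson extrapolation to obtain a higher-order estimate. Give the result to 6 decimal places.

-0.489137

Leading term ∝ h^2; use weight 4 = 2^2.
Top: 4(-0.4890186395) − (-0.4886637503) = -1.4674108077
R = (-1.4674108077)/3 = -0.4891369359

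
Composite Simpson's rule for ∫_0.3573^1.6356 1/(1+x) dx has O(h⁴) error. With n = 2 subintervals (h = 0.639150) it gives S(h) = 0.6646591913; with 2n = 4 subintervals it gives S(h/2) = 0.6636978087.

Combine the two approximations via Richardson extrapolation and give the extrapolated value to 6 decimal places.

0.663634

With r = 4 the leading error scales as h^4, so the weight is 2^4 = 16.
16·0.6636978087 = 10.6191649392; subtract 0.6646591913 → 9.9545057479
Denominator 16 − 1 = 15.
So the Richardson estimate is 0.6636337165.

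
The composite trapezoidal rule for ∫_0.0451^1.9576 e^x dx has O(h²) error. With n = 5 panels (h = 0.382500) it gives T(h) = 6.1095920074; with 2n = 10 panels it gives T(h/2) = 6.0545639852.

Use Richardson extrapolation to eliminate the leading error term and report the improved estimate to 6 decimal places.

6.036221

Method order is 2; weight 2^2 = 4.
Top: 4(6.0545639852) − (6.1095920074) = 18.1086639334
Divide by 2^2 − 1 = 3.
(4 × 6.0545639852 − 6.1095920074)/(4 − 1) = 6.0362213111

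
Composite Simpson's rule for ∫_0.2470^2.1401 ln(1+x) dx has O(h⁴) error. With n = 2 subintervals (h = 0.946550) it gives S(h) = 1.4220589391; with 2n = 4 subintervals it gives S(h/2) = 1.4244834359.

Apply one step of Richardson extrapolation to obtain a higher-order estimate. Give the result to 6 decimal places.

With r = 4 the leading error scales as h^4, so the weight is 2^4 = 16.
Weighted: 22.7917349744 − 1.4220589391 = 21.3696760353
Denominator 16 − 1 = 15.
R = 21.3696760353/15 = 1.4246450690

1.424645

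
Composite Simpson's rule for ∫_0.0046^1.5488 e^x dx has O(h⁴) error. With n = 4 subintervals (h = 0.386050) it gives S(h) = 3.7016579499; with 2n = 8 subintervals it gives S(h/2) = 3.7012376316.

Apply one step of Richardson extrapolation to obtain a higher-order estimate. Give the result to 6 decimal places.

3.701210

r = 4, so 2^r = 16.
A(h/2) − A(h) = 3.7012376316 − 3.7016579499 = -0.0004203183
Correction (A(h/2) − A(h))/(16 − 1) = (-0.0004203183)/15 = -0.0000280212
R = 3.7012376316 − 0.0000280212 = 3.7012096104
Shift from A(h/2): −0.0000280212.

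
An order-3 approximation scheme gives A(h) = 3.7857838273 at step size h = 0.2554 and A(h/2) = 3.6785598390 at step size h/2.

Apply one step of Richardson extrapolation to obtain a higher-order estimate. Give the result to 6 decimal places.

3.663242

Method order is 3; weight 2^3 = 8.
8·3.6785598390 = 29.4284787120; subtract 3.7857838273 → 25.6426948847
Denominator 8 − 1 = 7.
25.6426948847 ÷ 7 = 3.6632421264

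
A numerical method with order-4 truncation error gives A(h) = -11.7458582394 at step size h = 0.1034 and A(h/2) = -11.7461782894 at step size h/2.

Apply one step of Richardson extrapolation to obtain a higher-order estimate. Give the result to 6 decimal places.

-11.746200

r = 4, so 2^r = 16.
16*(-11.7461782894) − (-11.7458582394) = -176.1929943910
(16*(-11.7461782894) − (-11.7458582394))/(16 − 1) = -11.7461996261
Shift from A(h/2): −0.0000213367.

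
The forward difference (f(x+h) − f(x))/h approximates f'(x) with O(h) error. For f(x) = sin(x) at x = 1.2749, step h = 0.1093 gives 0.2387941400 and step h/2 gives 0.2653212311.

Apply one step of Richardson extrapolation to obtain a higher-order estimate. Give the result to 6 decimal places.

0.291848

Leading term ∝ h^1; use weight 2 = 2^1.
2^1*A(h/2) = 0.5306424622; minus A(h) gives 0.2918483222.
Extrapolated: 0.2918483222 / 1 = 0.2918483222
Correction |R − A(h/2)| = 2.653e-02; gap |A(h/2) − A(h)| = 2.653e-02.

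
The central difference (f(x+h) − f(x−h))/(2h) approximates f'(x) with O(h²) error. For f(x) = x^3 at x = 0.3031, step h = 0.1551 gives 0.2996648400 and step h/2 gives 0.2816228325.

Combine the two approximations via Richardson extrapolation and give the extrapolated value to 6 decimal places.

0.275609

The method has order 2: 2^2 = 4.
2^2×A(h/2) = 1.1264913300; minus A(h) gives 0.8268264900.
R = 0.8268264900/3 = 0.2756088300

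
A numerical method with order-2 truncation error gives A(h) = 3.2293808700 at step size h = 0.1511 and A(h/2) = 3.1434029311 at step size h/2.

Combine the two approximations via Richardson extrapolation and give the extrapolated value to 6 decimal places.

3.114744

Method order is 2; weight 2^2 = 4.
4*3.1434029311 = 12.5736117244; 12.5736117244 − 3.2293808700 = 9.3442308544
Extrapolated: 9.3442308544 / 3 = 3.1147436181
Shift from A(h/2): −0.0286593130.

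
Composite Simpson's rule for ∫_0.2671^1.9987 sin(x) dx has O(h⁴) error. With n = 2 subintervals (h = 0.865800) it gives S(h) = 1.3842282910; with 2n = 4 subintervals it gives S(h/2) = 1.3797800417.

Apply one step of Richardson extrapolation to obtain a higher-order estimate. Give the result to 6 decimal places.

1.379483

Method order is 4; weight 2^4 = 16.
Numerator 16*A(h/2) − A(h) = 16*1.3797800417 − 1.3842282910 = 20.6922523762
R = 20.6922523762/15 = 1.3794834917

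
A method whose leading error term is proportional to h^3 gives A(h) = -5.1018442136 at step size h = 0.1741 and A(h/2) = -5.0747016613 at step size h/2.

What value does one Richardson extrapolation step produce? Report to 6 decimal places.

-5.070824

The method has order 3: 2^3 = 8.
8·(-5.0747016613) = -40.5976132904; subtract (-5.1018442136) → -35.4957690768
(8·(-5.0747016613) − (-5.1018442136))/(8 − 1) = -5.0708241538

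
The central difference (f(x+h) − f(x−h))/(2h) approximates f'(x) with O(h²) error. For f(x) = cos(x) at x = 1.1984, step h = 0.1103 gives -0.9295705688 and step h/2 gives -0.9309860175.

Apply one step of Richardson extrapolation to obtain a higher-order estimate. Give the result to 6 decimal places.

-0.931458

Error is O(h^2); halving h shrinks it by 2^2 = 4.
Top: 4(-0.9309860175) − (-0.9295705688) = -2.7943735012
Extrapolated: (-2.7943735012) / 3 = -0.9314578337
Shift from A(h/2): −0.0004718162.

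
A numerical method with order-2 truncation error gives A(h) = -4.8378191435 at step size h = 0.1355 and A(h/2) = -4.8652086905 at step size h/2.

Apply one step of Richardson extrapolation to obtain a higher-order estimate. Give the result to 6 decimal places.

Error is O(h^2); halving h shrinks it by 2^2 = 4.
A(h/2) − A(h) = -4.8652086905 − (-4.8378191435) = -0.0273895470
Divide by 2^2 − 1 = 3: (-0.0273895470)/3 = -0.0091298490
R = -4.8652086905 − 0.0091298490 = -4.8743385395

-4.874339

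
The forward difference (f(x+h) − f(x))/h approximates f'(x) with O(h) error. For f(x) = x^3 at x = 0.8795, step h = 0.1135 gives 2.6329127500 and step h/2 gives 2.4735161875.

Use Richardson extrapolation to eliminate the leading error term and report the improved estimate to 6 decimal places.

2.314120

Error is O(h^1); halving h shrinks it by 2^1 = 2.
Top: 2(2.4735161875) − (2.6329127500) = 2.3141196250
Denominator 2 − 1 = 1.
Extrapolated: 2.3141196250 / 1 = 2.3141196250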